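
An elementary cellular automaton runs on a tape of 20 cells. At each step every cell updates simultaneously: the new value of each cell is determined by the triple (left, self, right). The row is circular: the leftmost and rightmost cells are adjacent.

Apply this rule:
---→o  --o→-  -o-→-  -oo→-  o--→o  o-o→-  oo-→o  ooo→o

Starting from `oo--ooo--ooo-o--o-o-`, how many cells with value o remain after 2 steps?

12

-oo--ooo--oo--o-----
--oo--ooo--oo--ooooo
count of o: 12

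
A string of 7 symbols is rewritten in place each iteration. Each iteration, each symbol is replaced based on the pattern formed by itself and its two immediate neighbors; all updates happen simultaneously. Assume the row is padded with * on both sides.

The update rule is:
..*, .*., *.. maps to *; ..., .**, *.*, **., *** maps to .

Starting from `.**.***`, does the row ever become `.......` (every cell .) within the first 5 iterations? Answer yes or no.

.......
all cells are . at iteration 1

yes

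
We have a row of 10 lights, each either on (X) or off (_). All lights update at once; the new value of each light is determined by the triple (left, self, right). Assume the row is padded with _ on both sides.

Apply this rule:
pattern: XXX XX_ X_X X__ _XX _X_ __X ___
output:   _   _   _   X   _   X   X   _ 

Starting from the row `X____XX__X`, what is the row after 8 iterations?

XXX_______

iteration 1: XX__X__XXX
iteration 2: __XXXXX___
iteration 3: _X_____X__
iteration 4: XXX___XXX_
iteration 5: ___X_X___X
iteration 6: __XX_XX_XX
iteration 7: _X________
iteration 8: XXX_______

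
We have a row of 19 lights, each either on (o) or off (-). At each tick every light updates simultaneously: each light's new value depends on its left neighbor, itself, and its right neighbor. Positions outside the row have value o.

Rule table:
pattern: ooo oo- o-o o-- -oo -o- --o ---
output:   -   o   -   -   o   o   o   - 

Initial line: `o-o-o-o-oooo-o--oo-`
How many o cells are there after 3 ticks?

o-o-o-o-o--o-o-ooo-
o-o-o-o-o-oo-o-o-o-
o-o-o-o-o-oo-o-o-o-
count of o: 10

10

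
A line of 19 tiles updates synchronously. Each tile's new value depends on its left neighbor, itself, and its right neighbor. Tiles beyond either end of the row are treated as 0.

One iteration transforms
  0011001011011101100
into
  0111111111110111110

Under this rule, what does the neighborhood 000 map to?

At position 0 the neighborhood is 000; the next row has 0 there.

0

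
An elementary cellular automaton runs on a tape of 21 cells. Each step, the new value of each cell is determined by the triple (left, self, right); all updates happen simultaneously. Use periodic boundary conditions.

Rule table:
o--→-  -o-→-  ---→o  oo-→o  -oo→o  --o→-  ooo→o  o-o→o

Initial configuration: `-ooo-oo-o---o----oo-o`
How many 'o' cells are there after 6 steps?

oooooooo--o---oo-ooo-
oooooooo----o-ooooooo
oooooooo-oo--oooooooo
ooooooooooo--oooooooo
ooooooooooo--oooooooo  (fixed point — unchanged through step 6)
count of o: 19

19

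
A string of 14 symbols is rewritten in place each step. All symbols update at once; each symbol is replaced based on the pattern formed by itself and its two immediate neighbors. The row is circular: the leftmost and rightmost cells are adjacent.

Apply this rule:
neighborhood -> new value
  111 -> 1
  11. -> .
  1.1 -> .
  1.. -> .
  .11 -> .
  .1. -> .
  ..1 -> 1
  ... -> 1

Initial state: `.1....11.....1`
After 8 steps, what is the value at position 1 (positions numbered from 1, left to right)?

1

...111...1111.
111.1..11.11..
.1....1......1
...111..11111.
111.1..1.111..
.1....1...1..1
...111..11..1.
111.1..1...1..
position 1 holds 1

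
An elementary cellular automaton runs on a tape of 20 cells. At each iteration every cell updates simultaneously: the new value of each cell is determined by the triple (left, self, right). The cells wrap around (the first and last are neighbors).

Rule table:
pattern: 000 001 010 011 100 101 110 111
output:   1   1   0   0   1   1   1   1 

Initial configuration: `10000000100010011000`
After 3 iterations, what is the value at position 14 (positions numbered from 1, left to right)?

1

01111111011101101111
10111111101110110111
11011111110111011011
position 14 holds 1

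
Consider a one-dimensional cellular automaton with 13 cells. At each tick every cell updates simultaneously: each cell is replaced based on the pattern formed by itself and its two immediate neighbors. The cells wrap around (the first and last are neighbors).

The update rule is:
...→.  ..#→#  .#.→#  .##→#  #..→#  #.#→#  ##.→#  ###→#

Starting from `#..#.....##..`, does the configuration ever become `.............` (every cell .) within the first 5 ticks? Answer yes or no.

no

tick 1: #####...#####
tick 2: ######.######
tick 3: #############
tick 4: #############  (fixed point — unchanged through tick 5)
tick 5 is #############, still not uniform .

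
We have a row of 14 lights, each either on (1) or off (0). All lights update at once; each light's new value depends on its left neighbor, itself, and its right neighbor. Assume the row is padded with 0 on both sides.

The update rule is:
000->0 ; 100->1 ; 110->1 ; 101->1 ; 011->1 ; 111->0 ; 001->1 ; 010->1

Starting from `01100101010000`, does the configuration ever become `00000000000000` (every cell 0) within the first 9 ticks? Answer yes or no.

no

11111111111000
10000000001100
11000000011110
11100000110011
10110001111111
11111011000001
10001111100011
11011000110111
11111101111101
tick 9 is 11111101111101, still not uniform 0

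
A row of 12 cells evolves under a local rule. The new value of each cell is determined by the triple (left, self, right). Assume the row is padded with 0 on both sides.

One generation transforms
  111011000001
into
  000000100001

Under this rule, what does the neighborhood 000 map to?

0

At position 7 the neighborhood is 000; the next row has 0 there.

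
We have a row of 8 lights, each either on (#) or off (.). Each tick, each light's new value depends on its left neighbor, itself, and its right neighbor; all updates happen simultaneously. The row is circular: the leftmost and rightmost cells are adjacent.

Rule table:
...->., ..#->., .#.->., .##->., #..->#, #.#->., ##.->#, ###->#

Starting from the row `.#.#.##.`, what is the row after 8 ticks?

tick 1: ......##
tick 2: #......#
tick 3: ##......
tick 4: .##.....
tick 5: ..##....
tick 6: ...##...
tick 7: ....##..
tick 8: .....##.

.....##.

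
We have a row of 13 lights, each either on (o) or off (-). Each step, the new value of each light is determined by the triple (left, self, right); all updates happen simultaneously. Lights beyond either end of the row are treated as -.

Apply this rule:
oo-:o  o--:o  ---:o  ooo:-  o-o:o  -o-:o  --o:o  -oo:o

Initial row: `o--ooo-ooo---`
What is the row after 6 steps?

o--ooo-ooo--o

step 1: oooo-ooo-oooo
step 2: o--ooo-ooo--o
step 3: oooo-ooo-oooo  (repeats step 1; period 2)
step 6: o--ooo-ooo--o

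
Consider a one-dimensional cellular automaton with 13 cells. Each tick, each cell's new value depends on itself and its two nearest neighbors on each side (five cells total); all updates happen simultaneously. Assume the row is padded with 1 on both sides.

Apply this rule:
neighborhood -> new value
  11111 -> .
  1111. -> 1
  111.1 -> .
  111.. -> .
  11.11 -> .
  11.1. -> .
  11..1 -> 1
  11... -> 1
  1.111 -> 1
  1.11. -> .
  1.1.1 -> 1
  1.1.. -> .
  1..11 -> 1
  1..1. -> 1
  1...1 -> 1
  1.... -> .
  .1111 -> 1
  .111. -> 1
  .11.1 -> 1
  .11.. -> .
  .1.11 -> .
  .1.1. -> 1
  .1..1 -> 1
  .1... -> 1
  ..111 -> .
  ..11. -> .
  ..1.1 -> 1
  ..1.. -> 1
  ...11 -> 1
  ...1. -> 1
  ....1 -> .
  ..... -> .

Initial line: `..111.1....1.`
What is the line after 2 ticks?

1...111111.1.

tick 1: 11.1...1..11.
tick 2: 1...111111.1.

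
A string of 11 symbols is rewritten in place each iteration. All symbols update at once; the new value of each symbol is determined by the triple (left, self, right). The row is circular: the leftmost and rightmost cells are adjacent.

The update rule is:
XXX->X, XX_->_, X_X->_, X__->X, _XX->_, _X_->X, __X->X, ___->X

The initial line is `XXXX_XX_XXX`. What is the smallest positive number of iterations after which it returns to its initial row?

iteration 1: XXX______XX
iteration 2: XX_XXXXXX_X
iteration 3: X___XXXX___
iteration 4: XXXX_XX_XXX

4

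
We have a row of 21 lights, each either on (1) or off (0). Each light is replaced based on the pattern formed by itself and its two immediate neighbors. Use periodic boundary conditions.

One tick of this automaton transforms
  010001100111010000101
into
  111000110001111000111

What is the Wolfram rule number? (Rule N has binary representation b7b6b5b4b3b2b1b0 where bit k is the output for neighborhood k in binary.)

position 10: 111 → 0  (bit 7 = 0)
position 6: 110 → 1  (bit 6 = 1)
position 0: 101 → 1  (bit 5 = 1)
position 2: 100 → 1  (bit 4 = 1)
position 5: 011 → 0  (bit 3 = 0)
position 1: 010 → 1  (bit 2 = 1)
position 4: 001 → 0  (bit 1 = 0)
position 3: 000 → 0  (bit 0 = 0)
bits b7..b0 = 01110100 = 116

116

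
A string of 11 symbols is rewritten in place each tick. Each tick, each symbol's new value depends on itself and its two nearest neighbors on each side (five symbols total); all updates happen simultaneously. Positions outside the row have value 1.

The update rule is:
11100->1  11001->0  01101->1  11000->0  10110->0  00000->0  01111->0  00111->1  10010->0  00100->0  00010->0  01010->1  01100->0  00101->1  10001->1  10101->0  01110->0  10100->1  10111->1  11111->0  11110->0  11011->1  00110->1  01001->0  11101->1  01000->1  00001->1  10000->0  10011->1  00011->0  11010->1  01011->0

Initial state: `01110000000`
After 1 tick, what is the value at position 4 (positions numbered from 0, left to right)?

tick 1: 11010000010
position 4 holds 0

0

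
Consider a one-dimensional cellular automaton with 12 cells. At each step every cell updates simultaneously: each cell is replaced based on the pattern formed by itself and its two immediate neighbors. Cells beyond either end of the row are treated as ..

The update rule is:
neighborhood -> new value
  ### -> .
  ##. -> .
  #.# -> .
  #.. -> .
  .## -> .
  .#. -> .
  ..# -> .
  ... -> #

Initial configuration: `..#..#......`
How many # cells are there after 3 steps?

6

#......#####
..####......
#......#####
count of #: 6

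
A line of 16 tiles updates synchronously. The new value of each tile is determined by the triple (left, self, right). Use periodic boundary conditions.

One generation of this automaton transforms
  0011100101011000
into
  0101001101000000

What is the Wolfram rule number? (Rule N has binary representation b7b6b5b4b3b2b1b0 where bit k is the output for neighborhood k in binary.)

position 3: 111 → 1  (bit 7 = 1)
position 4: 110 → 0  (bit 6 = 0)
position 8: 101 → 0  (bit 5 = 0)
position 5: 100 → 0  (bit 4 = 0)
position 2: 011 → 0  (bit 3 = 0)
position 7: 010 → 1  (bit 2 = 1)
position 1: 001 → 1  (bit 1 = 1)
position 0: 000 → 0  (bit 0 = 0)
bits b7..b0 = 10000110 = 134

134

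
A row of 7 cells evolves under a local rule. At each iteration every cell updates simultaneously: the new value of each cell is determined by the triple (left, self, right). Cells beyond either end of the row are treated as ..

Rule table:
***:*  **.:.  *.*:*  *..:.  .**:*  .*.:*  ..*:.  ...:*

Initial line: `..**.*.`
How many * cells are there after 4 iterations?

4

*.*.**.
*****..
****..*
***...*
count of *: 4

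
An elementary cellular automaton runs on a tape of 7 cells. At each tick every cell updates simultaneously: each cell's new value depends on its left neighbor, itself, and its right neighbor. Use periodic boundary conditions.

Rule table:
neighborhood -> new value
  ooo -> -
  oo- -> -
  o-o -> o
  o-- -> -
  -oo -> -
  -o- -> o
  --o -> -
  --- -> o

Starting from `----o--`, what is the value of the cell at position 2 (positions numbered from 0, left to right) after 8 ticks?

tick 1: ooo-o-o
tick 2: ---ooo-
tick 3: oo-----
tick 4: ---ooo-  (repeats tick 2; period 2)
tick 8: ---ooo-
position 2 holds -

-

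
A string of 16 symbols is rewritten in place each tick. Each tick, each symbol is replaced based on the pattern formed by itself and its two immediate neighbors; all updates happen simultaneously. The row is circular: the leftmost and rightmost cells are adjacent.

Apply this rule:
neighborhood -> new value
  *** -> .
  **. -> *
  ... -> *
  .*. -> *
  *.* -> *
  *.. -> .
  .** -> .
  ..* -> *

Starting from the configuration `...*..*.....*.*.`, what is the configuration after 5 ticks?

****.**.*******.
...**.**......**
.**.**.*.*****.*
*.**.****....***
**.**...*.***...

**.**...*.***...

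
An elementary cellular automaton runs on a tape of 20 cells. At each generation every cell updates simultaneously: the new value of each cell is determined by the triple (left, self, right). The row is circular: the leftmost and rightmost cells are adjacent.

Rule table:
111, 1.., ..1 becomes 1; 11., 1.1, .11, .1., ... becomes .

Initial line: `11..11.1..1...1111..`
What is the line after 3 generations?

..11....11.1.1.11.11
11..1..1............
..11.11.1..........1

..11.11.1..........1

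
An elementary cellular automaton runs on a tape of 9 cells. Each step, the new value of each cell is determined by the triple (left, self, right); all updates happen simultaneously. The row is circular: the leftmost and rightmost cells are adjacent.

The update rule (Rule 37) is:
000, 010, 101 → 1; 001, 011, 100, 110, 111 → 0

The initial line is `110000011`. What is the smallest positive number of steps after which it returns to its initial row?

000111000
110000011

2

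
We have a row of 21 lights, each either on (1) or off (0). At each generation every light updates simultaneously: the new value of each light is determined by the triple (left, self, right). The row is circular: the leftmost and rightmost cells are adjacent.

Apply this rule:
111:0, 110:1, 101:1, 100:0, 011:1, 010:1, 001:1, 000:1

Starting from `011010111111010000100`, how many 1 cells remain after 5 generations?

111111100001110111101
000000101111011100111
011111111001110101101
110000001011011111111
010111111111110000000
count of 1: 12

12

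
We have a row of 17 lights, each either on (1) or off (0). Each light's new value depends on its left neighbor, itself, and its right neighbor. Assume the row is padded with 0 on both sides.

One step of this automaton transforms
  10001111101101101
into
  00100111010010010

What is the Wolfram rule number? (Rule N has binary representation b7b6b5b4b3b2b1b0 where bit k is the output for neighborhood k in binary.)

161

position 5: 111 → 1  (bit 7 = 1)
position 8: 110 → 0  (bit 6 = 0)
position 9: 101 → 1  (bit 5 = 1)
position 1: 100 → 0  (bit 4 = 0)
position 4: 011 → 0  (bit 3 = 0)
position 0: 010 → 0  (bit 2 = 0)
position 3: 001 → 0  (bit 1 = 0)
position 2: 000 → 1  (bit 0 = 1)
bits b7..b0 = 10100001 = 161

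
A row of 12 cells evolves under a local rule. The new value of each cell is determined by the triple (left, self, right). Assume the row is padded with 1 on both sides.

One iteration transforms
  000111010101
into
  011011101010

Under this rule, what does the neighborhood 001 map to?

At position 2 the neighborhood is 001; the next row has 1 there.

1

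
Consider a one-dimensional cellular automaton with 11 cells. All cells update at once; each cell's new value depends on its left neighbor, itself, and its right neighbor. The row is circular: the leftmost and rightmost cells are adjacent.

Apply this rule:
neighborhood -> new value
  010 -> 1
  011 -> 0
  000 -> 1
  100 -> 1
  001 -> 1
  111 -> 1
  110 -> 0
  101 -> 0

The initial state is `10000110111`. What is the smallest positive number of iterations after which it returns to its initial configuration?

iteration 1: 01111000011
iteration 2: 00110111100
iteration 3: 11000011011
iteration 4: 10111100001
iteration 5: 00011011110
iteration 6: 11100001101
iteration 7: 11011110000
iteration 8: 00001101111
iteration 9: 11110000110
iteration 10: 01101111000
iteration 11: 10000110111

11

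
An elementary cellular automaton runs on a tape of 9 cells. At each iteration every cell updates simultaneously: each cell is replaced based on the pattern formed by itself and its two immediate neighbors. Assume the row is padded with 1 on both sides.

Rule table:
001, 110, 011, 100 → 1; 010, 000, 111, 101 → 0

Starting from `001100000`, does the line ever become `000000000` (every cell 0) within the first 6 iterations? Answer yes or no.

no

111110001
000011011
100111010
111101000
000100101
101011001
iteration 6 is 101011001, still not uniform 0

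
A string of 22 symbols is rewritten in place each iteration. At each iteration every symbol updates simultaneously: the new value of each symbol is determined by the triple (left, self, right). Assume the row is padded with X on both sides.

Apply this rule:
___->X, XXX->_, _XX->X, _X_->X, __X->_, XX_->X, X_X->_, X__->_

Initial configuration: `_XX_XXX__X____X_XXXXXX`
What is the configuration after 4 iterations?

_XX_X_X__X_XX_X_X_X_X_

_XX_X_X__X_XX_X_X_____
_XX_X_X__X_XX_X_X_XXX_
_XX_X_X__X_XX_X_X_X_X_
_XX_X_X__X_XX_X_X_X_X_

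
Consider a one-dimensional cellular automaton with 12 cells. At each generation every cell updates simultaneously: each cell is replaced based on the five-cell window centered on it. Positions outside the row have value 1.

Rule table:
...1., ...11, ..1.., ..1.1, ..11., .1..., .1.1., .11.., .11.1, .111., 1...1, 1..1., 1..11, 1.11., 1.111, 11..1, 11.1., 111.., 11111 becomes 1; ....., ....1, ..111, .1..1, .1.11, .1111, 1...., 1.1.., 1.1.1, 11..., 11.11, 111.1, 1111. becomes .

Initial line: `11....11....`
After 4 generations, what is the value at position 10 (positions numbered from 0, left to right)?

generation 1: .1...111...1
generation 2: 1.111.11.11.
generation 3: ..11..11.11.
generation 4: 11111111.11.
position 10 holds 1

1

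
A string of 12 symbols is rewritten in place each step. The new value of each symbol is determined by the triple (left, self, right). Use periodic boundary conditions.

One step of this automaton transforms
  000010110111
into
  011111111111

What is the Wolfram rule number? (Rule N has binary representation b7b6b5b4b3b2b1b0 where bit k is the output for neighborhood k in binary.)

position 10: 111 → 1  (bit 7 = 1)
position 7: 110 → 1  (bit 6 = 1)
position 5: 101 → 1  (bit 5 = 1)
position 0: 100 → 0  (bit 4 = 0)
position 6: 011 → 1  (bit 3 = 1)
position 4: 010 → 1  (bit 2 = 1)
position 3: 001 → 1  (bit 1 = 1)
position 1: 000 → 1  (bit 0 = 1)
bits b7..b0 = 11101111 = 239

239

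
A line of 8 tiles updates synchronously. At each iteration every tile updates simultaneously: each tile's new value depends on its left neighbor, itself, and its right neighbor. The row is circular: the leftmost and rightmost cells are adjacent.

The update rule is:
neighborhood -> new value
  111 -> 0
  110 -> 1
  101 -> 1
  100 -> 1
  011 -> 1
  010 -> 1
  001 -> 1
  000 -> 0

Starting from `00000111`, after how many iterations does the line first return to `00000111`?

6

10001101
11011111
01110000
11011000
11111101
00000111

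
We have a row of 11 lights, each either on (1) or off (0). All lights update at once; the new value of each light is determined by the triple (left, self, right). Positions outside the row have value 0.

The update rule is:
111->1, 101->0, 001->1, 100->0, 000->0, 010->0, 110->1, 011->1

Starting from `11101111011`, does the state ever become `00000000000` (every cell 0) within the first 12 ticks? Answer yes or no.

11101111011  (fixed point — unchanged through tick 12)
tick 12 is 11101111011, still not uniform 0

no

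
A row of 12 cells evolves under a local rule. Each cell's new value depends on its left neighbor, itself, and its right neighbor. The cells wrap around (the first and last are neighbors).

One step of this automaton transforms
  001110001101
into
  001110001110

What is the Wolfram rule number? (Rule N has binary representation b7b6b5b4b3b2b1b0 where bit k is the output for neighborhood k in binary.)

232

position 3: 111 → 1  (bit 7 = 1)
position 4: 110 → 1  (bit 6 = 1)
position 10: 101 → 1  (bit 5 = 1)
position 0: 100 → 0  (bit 4 = 0)
position 2: 011 → 1  (bit 3 = 1)
position 11: 010 → 0  (bit 2 = 0)
position 1: 001 → 0  (bit 1 = 0)
position 6: 000 → 0  (bit 0 = 0)
bits b7..b0 = 11101000 = 232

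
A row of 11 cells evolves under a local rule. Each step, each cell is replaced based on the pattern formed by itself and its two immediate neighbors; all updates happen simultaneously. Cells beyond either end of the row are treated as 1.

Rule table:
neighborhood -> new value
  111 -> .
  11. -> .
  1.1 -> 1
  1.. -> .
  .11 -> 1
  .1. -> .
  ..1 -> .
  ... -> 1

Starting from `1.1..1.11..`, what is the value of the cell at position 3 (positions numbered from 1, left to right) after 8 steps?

.

step 1: .1....11...
step 2: 1..11.1..1.
step 3: ...1.1....1
step 4: .1..1..11.1
step 5: 1......1.11
step 6: ..1111..11.
step 7: ..1.....1.1
step 8: ....111..11
position 3 holds .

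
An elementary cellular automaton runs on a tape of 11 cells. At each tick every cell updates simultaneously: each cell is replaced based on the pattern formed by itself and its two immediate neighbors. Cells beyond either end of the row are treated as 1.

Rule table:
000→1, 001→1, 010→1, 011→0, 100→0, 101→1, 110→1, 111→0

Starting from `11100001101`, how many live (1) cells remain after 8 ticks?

00101110110
01110011011
10010101100
10111110101
11000011110
01011100011
11100101100
00101110101
count of 1: 6

6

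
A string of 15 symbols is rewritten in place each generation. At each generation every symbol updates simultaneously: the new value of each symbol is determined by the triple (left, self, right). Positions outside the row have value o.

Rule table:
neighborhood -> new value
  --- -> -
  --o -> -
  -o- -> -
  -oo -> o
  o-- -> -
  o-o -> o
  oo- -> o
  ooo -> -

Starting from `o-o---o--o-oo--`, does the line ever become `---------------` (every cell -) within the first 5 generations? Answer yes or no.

generation 1: oo--------ooo--
generation 2: -o--------o-o--
generation 3: o----------o---
generation 4: o--------------
generation 5: o--------------
generation 5 is o--------------, still not uniform -

no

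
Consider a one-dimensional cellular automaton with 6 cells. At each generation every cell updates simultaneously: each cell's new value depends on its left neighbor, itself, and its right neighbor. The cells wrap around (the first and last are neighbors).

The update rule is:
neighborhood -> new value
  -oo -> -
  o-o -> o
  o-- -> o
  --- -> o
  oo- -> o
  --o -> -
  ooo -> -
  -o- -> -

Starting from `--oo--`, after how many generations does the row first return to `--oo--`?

6

generation 1: o--ooo
generation 2: oo----
generation 3: -oooo-
generation 4: ----oo
generation 5: ooo--o
generation 6: --oo--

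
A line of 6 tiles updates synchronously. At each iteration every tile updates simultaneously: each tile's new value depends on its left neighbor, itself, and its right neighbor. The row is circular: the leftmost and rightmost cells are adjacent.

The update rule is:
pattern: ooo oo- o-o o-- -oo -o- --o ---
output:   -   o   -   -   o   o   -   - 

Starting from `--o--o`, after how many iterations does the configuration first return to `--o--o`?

--o--o

1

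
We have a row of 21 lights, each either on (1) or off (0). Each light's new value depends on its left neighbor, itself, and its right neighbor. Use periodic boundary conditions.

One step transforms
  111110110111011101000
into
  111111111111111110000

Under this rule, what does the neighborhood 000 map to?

At position 19 the neighborhood is 000; the next row has 0 there.

0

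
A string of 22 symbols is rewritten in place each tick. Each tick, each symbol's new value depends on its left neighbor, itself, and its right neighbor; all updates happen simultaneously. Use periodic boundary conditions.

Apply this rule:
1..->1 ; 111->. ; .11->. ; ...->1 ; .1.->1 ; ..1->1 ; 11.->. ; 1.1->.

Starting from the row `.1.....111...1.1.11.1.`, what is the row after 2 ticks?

.......111.....11111..

tick 1: 1111111...1111.1....11
tick 2: .......111.....11111..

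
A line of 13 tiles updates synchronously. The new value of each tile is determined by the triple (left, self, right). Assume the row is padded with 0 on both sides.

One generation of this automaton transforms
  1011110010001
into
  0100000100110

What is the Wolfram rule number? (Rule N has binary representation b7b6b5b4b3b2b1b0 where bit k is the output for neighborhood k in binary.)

35

position 3: 111 → 0  (bit 7 = 0)
position 5: 110 → 0  (bit 6 = 0)
position 1: 101 → 1  (bit 5 = 1)
position 6: 100 → 0  (bit 4 = 0)
position 2: 011 → 0  (bit 3 = 0)
position 0: 010 → 0  (bit 2 = 0)
position 7: 001 → 1  (bit 1 = 1)
position 10: 000 → 1  (bit 0 = 1)
bits b7..b0 = 00100011 = 35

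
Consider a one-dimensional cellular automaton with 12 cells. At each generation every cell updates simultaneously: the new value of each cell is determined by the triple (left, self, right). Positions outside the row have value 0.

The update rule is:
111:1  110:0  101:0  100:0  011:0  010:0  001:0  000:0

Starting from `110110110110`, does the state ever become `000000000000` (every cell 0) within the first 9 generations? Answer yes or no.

yes

generation 1: 000000000000
all cells are 0 at generation 1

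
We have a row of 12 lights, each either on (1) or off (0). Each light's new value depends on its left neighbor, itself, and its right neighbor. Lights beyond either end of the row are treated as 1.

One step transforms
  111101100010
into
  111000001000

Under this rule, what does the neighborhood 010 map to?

At position 10 the neighborhood is 010; the next row has 0 there.

0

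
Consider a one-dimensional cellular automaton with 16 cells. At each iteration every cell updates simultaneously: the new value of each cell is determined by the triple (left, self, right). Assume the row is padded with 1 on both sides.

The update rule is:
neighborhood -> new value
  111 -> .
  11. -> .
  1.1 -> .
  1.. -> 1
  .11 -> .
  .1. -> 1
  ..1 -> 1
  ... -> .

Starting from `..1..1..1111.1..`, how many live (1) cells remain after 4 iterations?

2

iteration 1: 11111111.....111
iteration 2: ........1...1...
iteration 3: 1......111.111.1
iteration 4: .1....1.........
count of 1: 2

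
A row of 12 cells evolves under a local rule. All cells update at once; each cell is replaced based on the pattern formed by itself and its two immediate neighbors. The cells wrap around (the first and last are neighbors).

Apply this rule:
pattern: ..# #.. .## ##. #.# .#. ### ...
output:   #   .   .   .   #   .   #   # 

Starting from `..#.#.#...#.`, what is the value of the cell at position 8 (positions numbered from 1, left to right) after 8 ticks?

#

tick 1: ##.#.#..##..
tick 2: ..#.#..#...#
tick 3: .#.#..#..##.
tick 4: #.#..#..#...
tick 5: .#..#..#..##
tick 6: #..#..#..#..
tick 7: ..#..#..#..#
tick 8: .#..#..#..#.
position 8 holds #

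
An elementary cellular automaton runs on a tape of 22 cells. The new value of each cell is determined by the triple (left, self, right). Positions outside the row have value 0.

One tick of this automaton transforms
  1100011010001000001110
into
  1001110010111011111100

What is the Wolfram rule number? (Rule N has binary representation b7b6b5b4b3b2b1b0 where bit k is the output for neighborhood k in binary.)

position 19: 111 → 1  (bit 7 = 1)
position 1: 110 → 0  (bit 6 = 0)
position 7: 101 → 0  (bit 5 = 0)
position 2: 100 → 0  (bit 4 = 0)
position 0: 011 → 1  (bit 3 = 1)
position 8: 010 → 1  (bit 2 = 1)
position 4: 001 → 1  (bit 1 = 1)
position 3: 000 → 1  (bit 0 = 1)
bits b7..b0 = 10001111 = 143

143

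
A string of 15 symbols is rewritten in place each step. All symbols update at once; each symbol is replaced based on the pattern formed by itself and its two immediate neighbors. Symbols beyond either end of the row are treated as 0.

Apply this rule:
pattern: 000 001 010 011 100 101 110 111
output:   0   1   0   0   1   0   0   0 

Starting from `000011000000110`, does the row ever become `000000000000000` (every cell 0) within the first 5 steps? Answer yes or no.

no

000100100001001
001011010010110
010000001100001
101000010010010
000100101101101
step 5 is 000100101101101, still not uniform 0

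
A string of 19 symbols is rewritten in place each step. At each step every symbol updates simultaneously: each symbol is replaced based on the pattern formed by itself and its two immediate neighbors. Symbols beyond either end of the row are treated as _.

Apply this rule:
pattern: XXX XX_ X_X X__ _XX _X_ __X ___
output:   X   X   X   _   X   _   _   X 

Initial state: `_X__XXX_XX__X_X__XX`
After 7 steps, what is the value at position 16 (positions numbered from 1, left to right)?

X

____XXXXXX___X___XX
XXX_XXXXXX_X___X_XX
XXXXXXXXXXX__X__XXX
XXXXXXXXXXX_____XXX
XXXXXXXXXXX_XXX_XXX
XXXXXXXXXXXXXXXXXXX
XXXXXXXXXXXXXXXXXXX
position 16 holds X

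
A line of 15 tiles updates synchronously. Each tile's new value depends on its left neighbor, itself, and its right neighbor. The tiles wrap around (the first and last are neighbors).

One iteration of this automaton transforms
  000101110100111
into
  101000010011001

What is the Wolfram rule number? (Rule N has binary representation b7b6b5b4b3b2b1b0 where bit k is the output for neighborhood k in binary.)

82

position 6: 111 → 0  (bit 7 = 0)
position 7: 110 → 1  (bit 6 = 1)
position 4: 101 → 0  (bit 5 = 0)
position 0: 100 → 1  (bit 4 = 1)
position 5: 011 → 0  (bit 3 = 0)
position 3: 010 → 0  (bit 2 = 0)
position 2: 001 → 1  (bit 1 = 1)
position 1: 000 → 0  (bit 0 = 0)
bits b7..b0 = 01010010 = 82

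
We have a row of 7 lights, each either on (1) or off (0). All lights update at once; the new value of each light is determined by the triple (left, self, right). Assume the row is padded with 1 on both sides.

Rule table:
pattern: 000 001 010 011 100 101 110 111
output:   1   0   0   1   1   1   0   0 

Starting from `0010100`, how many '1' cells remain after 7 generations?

4

1001010
0100101
1010011
0101010
1010101
0101011
1010110
count of 1: 4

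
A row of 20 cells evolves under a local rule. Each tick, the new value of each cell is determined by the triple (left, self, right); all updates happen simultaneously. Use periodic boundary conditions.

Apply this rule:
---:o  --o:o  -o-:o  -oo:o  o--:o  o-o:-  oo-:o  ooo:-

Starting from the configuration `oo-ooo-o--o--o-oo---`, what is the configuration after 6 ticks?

-o-o-o-o-----o-o----

oo-o-o-ooooooo-ooooo
-o-o-o-o-----o-o----
oo-o-o-ooooooo-ooooo  (repeats tick 1; period 2)
tick 6: -o-o-o-o-----o-o----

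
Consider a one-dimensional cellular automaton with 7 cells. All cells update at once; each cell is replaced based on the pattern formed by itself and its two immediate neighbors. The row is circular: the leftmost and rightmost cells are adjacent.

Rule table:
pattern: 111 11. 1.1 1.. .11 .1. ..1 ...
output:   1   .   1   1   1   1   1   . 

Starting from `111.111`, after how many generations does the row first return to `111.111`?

generation 1: 11.1111
generation 2: 1.11111
generation 3: .111111
generation 4: 111111.
generation 5: 11111.1
generation 6: 1111.11
generation 7: 111.111

7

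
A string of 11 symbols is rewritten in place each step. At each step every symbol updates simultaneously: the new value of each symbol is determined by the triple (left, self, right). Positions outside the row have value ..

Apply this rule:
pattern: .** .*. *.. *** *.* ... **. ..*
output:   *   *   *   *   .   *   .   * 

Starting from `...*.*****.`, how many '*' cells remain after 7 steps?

****.****.*
***..***..*
**.****.***
*..***..**.
*****.***.*
****..**..*
***.***.***
count of *: 9

9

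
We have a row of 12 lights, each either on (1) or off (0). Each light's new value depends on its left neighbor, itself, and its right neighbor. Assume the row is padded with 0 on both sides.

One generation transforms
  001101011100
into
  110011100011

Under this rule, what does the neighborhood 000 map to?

1

At position 0 the neighborhood is 000; the next row has 1 there.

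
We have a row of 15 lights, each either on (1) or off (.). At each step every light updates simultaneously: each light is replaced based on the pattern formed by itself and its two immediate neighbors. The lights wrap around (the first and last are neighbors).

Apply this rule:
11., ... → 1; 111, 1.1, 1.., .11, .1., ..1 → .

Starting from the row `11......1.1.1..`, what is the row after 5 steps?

111.........1.1

.1.1111........
......1.1111111
.1111.........1
....1.1111111..
111.........1.1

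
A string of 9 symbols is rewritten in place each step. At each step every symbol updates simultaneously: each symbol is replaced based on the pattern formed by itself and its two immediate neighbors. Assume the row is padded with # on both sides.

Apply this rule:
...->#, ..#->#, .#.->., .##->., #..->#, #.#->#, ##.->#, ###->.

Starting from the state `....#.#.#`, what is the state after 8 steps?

step 1: ####.#.#.
step 2: ...##.#.#
step 3: ###.##.#.
step 4: ..##.##.#
step 5: ##.##.##.
step 6: .##.##.##
step 7: #.##.##..
step 8: ##.##.###

##.##.###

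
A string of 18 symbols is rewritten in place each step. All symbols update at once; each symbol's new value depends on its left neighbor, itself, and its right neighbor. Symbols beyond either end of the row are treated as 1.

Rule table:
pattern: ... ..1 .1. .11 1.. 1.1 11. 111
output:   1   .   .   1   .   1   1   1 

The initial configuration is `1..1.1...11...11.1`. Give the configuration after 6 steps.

1...1..1.11.1.1111
1.1.....1111.11111
11..111.1111111111
11..11111111111111
11..11111111111111  (fixed point — unchanged through step 6)

11..11111111111111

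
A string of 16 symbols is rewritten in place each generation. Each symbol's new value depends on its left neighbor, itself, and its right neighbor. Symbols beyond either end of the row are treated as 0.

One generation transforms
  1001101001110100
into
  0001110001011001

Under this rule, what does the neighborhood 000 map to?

At position 15 the neighborhood is 000; the next row has 1 there.

1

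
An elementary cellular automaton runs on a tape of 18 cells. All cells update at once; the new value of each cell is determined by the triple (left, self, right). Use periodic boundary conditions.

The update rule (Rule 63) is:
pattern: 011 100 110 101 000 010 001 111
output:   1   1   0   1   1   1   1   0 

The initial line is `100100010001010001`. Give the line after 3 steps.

step 1: 011111111111111111
step 2: 110000000000000000
step 3: 101111111111111111

101111111111111111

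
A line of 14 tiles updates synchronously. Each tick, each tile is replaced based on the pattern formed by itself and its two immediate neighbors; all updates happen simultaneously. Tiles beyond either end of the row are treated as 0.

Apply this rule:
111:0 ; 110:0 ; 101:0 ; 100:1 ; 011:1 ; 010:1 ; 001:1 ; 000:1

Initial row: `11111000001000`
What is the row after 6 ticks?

tick 1: 10000111111111
tick 2: 11111100000000
tick 3: 10000011111111
tick 4: 11111110000000
tick 5: 10000001111111
tick 6: 11111111000000

11111111000000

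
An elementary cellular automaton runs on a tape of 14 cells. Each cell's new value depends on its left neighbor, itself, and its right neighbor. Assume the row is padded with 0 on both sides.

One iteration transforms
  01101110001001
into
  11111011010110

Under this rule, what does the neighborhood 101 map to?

At position 3 the neighborhood is 101; the next row has 1 there.

1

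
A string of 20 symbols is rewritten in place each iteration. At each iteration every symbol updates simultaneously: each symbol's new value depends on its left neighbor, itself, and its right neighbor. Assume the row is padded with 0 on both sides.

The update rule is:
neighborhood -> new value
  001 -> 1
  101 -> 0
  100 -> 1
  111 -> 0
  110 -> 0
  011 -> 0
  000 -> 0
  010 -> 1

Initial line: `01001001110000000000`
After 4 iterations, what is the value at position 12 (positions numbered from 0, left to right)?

iteration 1: 11111110001000000000
iteration 2: 00000001011100000000
iteration 3: 00000011000010000000
iteration 4: 00000100100111000000
position 12 holds 1

1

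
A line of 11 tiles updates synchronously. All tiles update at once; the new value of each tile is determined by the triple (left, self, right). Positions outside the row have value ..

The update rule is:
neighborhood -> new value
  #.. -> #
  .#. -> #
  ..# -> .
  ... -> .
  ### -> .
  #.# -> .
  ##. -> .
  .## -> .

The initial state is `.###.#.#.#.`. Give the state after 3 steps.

.....#.#.##
.....#.#...
.....#.##..

.....#.##..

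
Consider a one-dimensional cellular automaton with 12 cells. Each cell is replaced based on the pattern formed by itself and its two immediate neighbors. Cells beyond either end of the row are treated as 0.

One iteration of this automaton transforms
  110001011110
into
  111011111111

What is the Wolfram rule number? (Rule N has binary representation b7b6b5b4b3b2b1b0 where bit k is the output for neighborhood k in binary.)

254

position 8: 111 → 1  (bit 7 = 1)
position 1: 110 → 1  (bit 6 = 1)
position 6: 101 → 1  (bit 5 = 1)
position 2: 100 → 1  (bit 4 = 1)
position 0: 011 → 1  (bit 3 = 1)
position 5: 010 → 1  (bit 2 = 1)
position 4: 001 → 1  (bit 1 = 1)
position 3: 000 → 0  (bit 0 = 0)
bits b7..b0 = 11111110 = 254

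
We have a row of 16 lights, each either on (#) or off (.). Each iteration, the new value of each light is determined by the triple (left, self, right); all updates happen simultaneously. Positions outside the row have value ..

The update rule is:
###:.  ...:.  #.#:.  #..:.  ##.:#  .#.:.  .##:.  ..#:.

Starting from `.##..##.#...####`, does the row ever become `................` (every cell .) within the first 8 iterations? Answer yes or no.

..#...#........#
................
all cells are . at iteration 2

yes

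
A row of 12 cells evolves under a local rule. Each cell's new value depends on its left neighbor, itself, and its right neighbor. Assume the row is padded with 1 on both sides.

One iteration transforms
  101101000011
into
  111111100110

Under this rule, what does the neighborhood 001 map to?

At position 9 the neighborhood is 001; the next row has 1 there.

1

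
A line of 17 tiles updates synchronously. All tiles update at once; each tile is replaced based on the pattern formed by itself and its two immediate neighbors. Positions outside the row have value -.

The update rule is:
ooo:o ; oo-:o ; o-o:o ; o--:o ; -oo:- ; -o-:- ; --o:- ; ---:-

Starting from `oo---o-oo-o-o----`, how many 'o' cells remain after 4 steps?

7

-oo---o-oo-o-o---
--oo---o-oo-o-o--
---oo---o-oo-o-o-
----oo---o-oo-o-o
count of o: 7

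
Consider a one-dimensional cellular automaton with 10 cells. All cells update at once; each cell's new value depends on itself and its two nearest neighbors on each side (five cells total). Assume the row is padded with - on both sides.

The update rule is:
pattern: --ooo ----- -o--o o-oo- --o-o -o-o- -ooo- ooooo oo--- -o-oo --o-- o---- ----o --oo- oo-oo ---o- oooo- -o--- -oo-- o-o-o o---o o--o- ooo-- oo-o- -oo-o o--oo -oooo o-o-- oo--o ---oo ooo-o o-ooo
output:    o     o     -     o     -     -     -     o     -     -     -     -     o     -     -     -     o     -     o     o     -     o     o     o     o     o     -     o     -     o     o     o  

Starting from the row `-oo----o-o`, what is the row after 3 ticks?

o-o--o---o
--o-o-----
o---o--ooo

o---o--ooo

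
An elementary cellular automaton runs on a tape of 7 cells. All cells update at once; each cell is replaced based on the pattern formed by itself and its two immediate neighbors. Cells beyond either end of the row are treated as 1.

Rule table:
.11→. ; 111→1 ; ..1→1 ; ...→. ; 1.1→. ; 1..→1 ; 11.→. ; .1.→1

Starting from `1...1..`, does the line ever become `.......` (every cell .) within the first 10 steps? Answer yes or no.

.1.1111
.1..111
.111.11
..1...1
1111.1.
111..1.
11.111.
1...1..  (repeats step 0; period 8)
step 10: .1..111
step 10 is .1..111, still not uniform .

no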